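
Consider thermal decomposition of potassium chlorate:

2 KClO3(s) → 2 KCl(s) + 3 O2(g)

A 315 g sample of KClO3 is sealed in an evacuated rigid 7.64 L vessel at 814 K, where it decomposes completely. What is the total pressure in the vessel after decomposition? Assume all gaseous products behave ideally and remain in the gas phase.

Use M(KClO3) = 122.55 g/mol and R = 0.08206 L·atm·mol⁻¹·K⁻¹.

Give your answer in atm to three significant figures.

n(KClO3) = 315 / 122.55 = 2.570 mol
n(gas produced) = (3/2) × 2.570 = 3.855 mol
P = nRT/V = 3.855 × 0.08206 × 814 / 7.64 = 33.70 atm

33.7 atm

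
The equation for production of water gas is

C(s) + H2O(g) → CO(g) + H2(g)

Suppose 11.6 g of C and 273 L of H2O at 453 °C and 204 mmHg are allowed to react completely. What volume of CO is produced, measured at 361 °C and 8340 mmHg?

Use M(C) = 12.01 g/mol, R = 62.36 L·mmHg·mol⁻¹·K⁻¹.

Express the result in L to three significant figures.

n(C) = 11.6 / 12.01 = 0.9659 mol
n(H2O) = PV/RT = (204 × 273) / (62.36 × 726.15) = 1.230 mol
For 0.9659 mol C, stoichiometry requires (1/1) × 0.9659 = 0.9659 mol H2O; 1.230 mol is available, so C is limiting.
n(CO) = (1/1) × 0.9659 = 0.9659 mol
V(CO) = nRT/P = 0.9659 × 62.36 × 634.15 / 8340 = 4.580 L

4.58 L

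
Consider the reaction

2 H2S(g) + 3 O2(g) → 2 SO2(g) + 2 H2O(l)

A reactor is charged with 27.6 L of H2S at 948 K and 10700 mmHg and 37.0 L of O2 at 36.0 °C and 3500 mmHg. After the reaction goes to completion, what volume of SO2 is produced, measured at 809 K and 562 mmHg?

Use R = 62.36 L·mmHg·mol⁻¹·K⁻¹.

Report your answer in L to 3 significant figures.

402 L

n(H2S) = PV/RT = (10700 × 27.6) / (62.36 × 948) = 4.995 mol
n(O2) = PV/RT = (3500 × 37.0) / (62.36 × 309.15) = 6.717 mol
For 4.995 mol H2S, stoichiometry requires (3/2) × 4.995 = 7.492 mol O2; 6.717 mol is available, so O2 is limiting.
n(SO2) = (2/3) × 6.717 = 4.478 mol
V(SO2) = nRT/P = 4.478 × 62.36 × 809 / 562 = 402.0 L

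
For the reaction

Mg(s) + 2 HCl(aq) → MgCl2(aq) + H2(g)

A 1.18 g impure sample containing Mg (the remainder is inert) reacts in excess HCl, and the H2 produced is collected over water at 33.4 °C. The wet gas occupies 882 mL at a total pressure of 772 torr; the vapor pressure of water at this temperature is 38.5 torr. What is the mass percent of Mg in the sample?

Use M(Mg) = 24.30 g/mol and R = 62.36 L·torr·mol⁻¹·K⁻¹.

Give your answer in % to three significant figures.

P(H2) = 772 − 38.5 = 733.5 torr
n(H2) = PV/RT = (733.5 × 0.8820) / (62.36 × 306.55) = 0.03384 mol
n(Mg) = (1/1) × 0.03384 = 0.03384 mol
m(Mg) = 0.03384 × 24.30 = 0.8223 g
%Mg = 0.8223 / 1.18 × 100 = 69.69%

69.7 %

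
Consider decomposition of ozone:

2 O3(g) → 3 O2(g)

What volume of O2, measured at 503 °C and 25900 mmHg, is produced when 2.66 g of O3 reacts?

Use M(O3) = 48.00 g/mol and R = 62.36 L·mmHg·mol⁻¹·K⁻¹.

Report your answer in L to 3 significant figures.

0.155 L

n(O3) = 2.660 / 48.00 = 0.05542 mol
n(O2) = (3/2) × 0.05542 = 0.08313 mol
V = nRT/P = 0.08313 × 62.36 × 776.15 / 25900 = 0.1553 L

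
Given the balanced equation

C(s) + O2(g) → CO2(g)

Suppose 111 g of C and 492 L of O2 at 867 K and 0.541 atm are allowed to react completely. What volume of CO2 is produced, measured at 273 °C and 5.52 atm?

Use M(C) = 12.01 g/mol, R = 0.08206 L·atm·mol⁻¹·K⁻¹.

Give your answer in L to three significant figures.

30.4 L

n(C) = 111 / 12.01 = 9.242 mol
n(O2) = PV/RT = (0.541 × 492) / (0.08206 × 867) = 3.741 mol
For 9.242 mol C, stoichiometry requires (1/1) × 9.242 = 9.242 mol O2; 3.741 mol is available, so O2 is limiting.
n(CO2) = (1/1) × 3.741 = 3.741 mol
V(CO2) = nRT/P = 3.741 × 0.08206 × 546.15 / 5.52 = 30.37 L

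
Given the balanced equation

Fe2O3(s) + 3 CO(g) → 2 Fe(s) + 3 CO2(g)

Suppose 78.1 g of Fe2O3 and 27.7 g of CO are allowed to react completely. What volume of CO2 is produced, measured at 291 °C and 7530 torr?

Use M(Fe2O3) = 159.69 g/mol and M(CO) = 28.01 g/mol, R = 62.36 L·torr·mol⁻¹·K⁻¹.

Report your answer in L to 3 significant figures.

n(Fe2O3) = 78.1 / 159.69 = 0.4891 mol
n(CO) = 27.7 / 28.01 = 0.9889 mol
For 0.4891 mol Fe2O3, stoichiometry requires (3/1) × 0.4891 = 1.467 mol CO; 0.9889 mol is available, so CO is limiting.
n(CO2) = (3/3) × 0.9889 = 0.9889 mol
V(CO2) = nRT/P = 0.9889 × 62.36 × 564.15 / 7530 = 4.620 L

4.62 L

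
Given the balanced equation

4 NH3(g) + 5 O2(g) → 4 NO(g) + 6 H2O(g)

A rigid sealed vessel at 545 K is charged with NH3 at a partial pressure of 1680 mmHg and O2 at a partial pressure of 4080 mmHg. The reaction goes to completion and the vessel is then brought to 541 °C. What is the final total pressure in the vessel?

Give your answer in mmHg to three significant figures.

At constant V, partial pressures at 545 K are proportional to moles, so apply stoichiometry directly to pressures.
P(O2) required for 1680 mmHg of NH3 = (5/4) × 1680 = 2100 mmHg; available 4080 mmHg, so NH3 is limiting.
P(O2) remaining = 4080 − (5/4) × 1680 = 1980 mmHg
P(gaseous products) = (4+6)/4 × 1680 = 4200 mmHg
P_total at 545 K = 1980 + 4200 = 6180 mmHg
Scaling to 541 °C: P = 6180 × 814.15/545 = 9232 mmHg

9230 mmHg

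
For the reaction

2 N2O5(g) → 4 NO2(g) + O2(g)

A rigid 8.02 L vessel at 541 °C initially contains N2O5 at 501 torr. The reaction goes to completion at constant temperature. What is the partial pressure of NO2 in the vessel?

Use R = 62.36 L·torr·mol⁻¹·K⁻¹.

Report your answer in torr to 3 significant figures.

n(N2O5)₀ = PV/RT = (501 × 8.02) / (62.36 × 814.15) = 0.07914 mol
n(NO2) = (4/2) × 0.07914 = 0.1583 mol
P(NO2) = nRT/V = 0.1583 × 62.36 × 814.15 / 8.02 = 1002 torr

1000 torr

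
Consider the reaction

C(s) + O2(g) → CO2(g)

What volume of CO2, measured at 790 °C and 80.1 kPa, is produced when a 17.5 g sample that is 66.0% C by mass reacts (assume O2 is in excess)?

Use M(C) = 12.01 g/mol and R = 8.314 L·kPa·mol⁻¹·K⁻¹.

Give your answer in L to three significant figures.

mass of C = 17.5 × 66.0/100 = 11.55 g
n(C) = 11.55 / 12.01 = 0.9617 mol
n(CO2) = (1/1) × 0.9617 = 0.9617 mol
V = nRT/P = 0.9617 × 8.314 × 1063.15 / 80.1 = 106.1 L

106 L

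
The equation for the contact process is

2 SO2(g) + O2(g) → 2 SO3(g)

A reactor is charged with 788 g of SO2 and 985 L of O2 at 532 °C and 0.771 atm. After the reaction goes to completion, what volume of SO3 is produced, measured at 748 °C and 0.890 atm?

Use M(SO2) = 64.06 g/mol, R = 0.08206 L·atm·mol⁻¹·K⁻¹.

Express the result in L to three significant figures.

1160 L

n(SO2) = 788 / 64.06 = 12.30 mol
n(O2) = PV/RT = (0.771 × 985) / (0.08206 × 805.15) = 11.49 mol
For 12.30 mol SO2, stoichiometry requires (1/2) × 12.30 = 6.150 mol O2; 11.49 mol is available, so SO2 is limiting.
n(SO3) = (2/2) × 12.30 = 12.30 mol
V(SO3) = nRT/P = 12.30 × 0.08206 × 1021.15 / 0.890 = 1158 L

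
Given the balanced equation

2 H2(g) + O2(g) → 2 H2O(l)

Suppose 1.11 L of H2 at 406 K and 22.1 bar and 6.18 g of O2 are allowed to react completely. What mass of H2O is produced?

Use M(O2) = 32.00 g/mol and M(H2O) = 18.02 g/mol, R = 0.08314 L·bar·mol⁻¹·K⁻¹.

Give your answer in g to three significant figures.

n(H2) = PV/RT = (22.1 × 1.11) / (0.08314 × 406) = 0.7267 mol
n(O2) = 6.18 / 32.00 = 0.1931 mol
For 0.7267 mol H2, stoichiometry requires (1/2) × 0.7267 = 0.3634 mol O2; 0.1931 mol is available, so O2 is limiting.
n(H2O) = (2/1) × 0.1931 = 0.3862 mol
m(H2O) = 0.3862 × 18.02 = 6.959 g

6.96 g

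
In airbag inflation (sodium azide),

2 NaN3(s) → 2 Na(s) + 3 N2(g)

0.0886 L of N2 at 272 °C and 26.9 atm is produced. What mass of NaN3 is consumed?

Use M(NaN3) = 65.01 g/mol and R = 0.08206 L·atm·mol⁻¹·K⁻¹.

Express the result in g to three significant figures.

2.31 g

n(N2) = PV/RT = (26.9 × 0.0886) / (0.08206 × 545.15) = 0.05328 mol
n(NaN3) = (2/3) × 0.05328 = 0.03552 mol
m(NaN3) = 0.03552 × 65.01 = 2.309 g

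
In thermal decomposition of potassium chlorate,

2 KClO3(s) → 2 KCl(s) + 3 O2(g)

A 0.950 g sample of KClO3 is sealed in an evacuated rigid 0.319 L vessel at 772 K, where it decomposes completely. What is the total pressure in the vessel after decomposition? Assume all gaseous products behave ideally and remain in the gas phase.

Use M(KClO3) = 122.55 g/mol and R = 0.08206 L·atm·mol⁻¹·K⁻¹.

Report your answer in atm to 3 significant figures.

2.31 atm

n(KClO3) = 0.950 / 122.55 = 0.007752 mol
n(gas produced) = (3/2) × 0.007752 = 0.01163 mol
P = nRT/V = 0.01163 × 0.08206 × 772 / 0.319 = 2.310 atm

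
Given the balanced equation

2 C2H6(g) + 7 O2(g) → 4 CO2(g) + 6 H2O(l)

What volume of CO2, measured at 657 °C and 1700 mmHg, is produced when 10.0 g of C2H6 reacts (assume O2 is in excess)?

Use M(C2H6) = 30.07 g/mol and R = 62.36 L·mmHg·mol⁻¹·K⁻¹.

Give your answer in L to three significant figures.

22.7 L

n(C2H6) = 10.00 / 30.07 = 0.3326 mol
n(CO2) = (4/2) × 0.3326 = 0.6652 mol
V = nRT/P = 0.6652 × 62.36 × 930.15 / 1700 = 22.70 L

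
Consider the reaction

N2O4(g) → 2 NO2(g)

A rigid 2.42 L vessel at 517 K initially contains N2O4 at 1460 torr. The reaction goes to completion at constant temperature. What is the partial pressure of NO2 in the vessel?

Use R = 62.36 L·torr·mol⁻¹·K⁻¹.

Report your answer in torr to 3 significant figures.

2920 torr

n(N2O4)₀ = PV/RT = (1460 × 2.42) / (62.36 × 517) = 0.1096 mol
n(NO2) = (2/1) × 0.1096 = 0.2192 mol
P(NO2) = nRT/V = 0.2192 × 62.36 × 517 / 2.42 = 2920 torr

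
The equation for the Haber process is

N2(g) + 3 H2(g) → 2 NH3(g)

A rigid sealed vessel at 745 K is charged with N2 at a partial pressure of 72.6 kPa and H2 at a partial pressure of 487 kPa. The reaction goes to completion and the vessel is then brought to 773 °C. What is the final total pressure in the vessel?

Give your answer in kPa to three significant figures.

At constant V, partial pressures at 745 K are proportional to moles, so apply stoichiometry directly to pressures.
P(H2) required for 72.6 kPa of N2 = (3/1) × 72.6 = 217.8 kPa; available 487 kPa, so N2 is limiting.
P(H2) remaining = 487 − (3/1) × 72.6 = 269.2 kPa
P(gaseous products) = (2)/1 × 72.6 = 145.2 kPa
P_total at 745 K = 269.2 + 145.2 = 414.4 kPa
Scaling to 773 °C: P = 414.4 × 1046.15/745 = 581.9 kPa

582 kPa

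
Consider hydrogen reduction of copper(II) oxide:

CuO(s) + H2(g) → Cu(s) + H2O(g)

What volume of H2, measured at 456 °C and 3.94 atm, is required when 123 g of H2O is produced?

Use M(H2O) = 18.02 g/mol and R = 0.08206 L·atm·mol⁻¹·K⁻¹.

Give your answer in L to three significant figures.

n(H2O) = 123.0 / 18.02 = 6.826 mol
n(H2) = (1/1) × 6.826 = 6.826 mol
V = nRT/P = 6.826 × 0.08206 × 729.15 / 3.94 = 103.7 L

104 L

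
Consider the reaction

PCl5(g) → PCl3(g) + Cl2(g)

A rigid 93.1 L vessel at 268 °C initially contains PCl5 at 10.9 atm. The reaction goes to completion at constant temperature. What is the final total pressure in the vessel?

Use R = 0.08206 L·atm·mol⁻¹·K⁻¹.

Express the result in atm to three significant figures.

21.8 atm

At constant T and V, P ∝ n(gas): 1 mol gas → 2 mol gas.
P_final = (2/1) × 10.9 = 21.80 atm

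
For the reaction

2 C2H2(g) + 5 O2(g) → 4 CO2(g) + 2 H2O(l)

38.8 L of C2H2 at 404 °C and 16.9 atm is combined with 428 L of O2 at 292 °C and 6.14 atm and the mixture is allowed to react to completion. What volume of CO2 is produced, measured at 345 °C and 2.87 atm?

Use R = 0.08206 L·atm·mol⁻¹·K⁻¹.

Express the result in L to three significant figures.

n(C2H2) = PV/RT = (16.9 × 38.8) / (0.08206 × 677.15) = 11.80 mol
n(O2) = PV/RT = (6.14 × 428) / (0.08206 × 565.15) = 56.67 mol
For 11.80 mol C2H2, stoichiometry requires (5/2) × 11.80 = 29.50 mol O2; 56.67 mol is available, so C2H2 is limiting.
n(CO2) = (4/2) × 11.80 = 23.60 mol
V(CO2) = nRT/P = 23.60 × 0.08206 × 618.15 / 2.87 = 417.1 L

417 L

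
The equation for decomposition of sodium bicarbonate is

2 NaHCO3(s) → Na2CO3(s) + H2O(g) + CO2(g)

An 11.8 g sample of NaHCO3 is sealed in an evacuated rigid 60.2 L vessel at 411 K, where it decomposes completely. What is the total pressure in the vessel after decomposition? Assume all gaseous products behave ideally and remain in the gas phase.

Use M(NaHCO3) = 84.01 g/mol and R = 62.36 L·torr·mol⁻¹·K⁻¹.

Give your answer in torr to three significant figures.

59.8 torr

n(NaHCO3) = 11.8 / 84.01 = 0.1405 mol
n(gas produced) = (2/2) × 0.1405 = 0.1405 mol
P = nRT/V = 0.1405 × 62.36 × 411 / 60.2 = 59.82 torr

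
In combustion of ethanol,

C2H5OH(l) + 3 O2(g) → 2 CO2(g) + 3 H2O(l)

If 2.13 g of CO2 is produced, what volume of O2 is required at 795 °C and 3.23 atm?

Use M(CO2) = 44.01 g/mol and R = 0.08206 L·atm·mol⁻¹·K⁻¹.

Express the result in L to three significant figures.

n(CO2) = 2.130 / 44.01 = 0.04840 mol
n(O2) = (3/2) × 0.04840 = 0.07260 mol
V = nRT/P = 0.07260 × 0.08206 × 1068.15 / 3.23 = 1.970 L

1.97 L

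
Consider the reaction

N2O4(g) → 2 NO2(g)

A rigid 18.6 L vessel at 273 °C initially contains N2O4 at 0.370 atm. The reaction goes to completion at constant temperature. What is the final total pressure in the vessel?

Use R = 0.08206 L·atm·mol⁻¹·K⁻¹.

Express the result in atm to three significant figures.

0.740 atm

Since T and V are fixed, P_final/P_initial = n_final/n_initial = 2/1.
P_final = (2/1) × 0.370 = 0.7400 atm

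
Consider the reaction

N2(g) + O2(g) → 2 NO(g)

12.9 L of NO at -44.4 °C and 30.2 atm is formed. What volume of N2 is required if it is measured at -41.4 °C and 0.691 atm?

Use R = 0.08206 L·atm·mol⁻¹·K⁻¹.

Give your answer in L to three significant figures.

286 L

n(NO) = PV/RT = (30.2 × 12.9) / (0.08206 × 228.75) = 20.75 mol
n(N2) = (1/2) × 20.75 = 10.38 mol
V = nRT/P = 10.38 × 0.08206 × 231.75 / 0.691 = 285.7 L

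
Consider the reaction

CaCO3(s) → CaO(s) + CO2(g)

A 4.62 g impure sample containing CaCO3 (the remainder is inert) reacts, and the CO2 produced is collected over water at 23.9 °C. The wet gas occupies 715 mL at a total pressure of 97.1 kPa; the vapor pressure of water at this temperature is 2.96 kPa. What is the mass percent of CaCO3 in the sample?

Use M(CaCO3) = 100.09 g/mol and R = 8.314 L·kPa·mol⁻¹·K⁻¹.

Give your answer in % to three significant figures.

59.0 %

P(CO2) = 97.1 − 2.96 = 94.14 kPa
n(CO2) = PV/RT = (94.14 × 0.7150) / (8.314 × 297.05) = 0.02725 mol
n(CaCO3) = (1/1) × 0.02725 = 0.02725 mol
m(CaCO3) = 0.02725 × 100.09 = 2.727 g
%CaCO3 = 2.727 / 4.62 × 100 = 59.03%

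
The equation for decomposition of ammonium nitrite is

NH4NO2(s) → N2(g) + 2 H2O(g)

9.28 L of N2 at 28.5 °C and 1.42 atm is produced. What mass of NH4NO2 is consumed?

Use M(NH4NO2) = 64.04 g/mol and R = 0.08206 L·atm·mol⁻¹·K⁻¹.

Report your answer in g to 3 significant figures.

n(N2) = PV/RT = (1.42 × 9.28) / (0.08206 × 301.65) = 0.5324 mol
n(NH4NO2) = (1/1) × 0.5324 = 0.5324 mol
m(NH4NO2) = 0.5324 × 64.04 = 34.09 g

34.1 g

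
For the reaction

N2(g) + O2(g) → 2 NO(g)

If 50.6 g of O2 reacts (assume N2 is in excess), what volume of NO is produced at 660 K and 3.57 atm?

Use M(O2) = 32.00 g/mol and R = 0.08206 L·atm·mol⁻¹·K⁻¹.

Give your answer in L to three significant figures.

48.0 L

n(O2) = 50.60 / 32.00 = 1.581 mol
n(NO) = (2/1) × 1.581 = 3.162 mol
V = nRT/P = 3.162 × 0.08206 × 660 / 3.57 = 47.97 L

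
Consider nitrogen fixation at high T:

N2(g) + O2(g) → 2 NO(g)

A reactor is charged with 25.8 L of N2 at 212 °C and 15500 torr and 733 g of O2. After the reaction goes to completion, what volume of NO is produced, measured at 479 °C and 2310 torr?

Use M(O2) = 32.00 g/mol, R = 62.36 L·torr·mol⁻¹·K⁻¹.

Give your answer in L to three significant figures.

537 L

n(N2) = PV/RT = (15500 × 25.8) / (62.36 × 485.15) = 13.22 mol
n(O2) = 733 / 32.00 = 22.91 mol
For 13.22 mol N2, stoichiometry requires (1/1) × 13.22 = 13.22 mol O2; 22.91 mol is available, so N2 is limiting.
n(NO) = (2/1) × 13.22 = 26.44 mol
V(NO) = nRT/P = 26.44 × 62.36 × 752.15 / 2310 = 536.9 L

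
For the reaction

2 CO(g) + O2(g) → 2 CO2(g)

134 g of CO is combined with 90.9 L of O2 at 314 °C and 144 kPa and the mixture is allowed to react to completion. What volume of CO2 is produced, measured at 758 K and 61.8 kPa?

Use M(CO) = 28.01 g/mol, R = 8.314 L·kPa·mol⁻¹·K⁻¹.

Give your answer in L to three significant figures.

n(CO) = 134 / 28.01 = 4.784 mol
n(O2) = PV/RT = (144 × 90.9) / (8.314 × 587.15) = 2.681 mol
For 4.784 mol CO, stoichiometry requires (1/2) × 4.784 = 2.392 mol O2; 2.681 mol is available, so CO is limiting.
n(CO2) = (2/2) × 4.784 = 4.784 mol
V(CO2) = nRT/P = 4.784 × 8.314 × 758 / 61.8 = 487.8 L

488 L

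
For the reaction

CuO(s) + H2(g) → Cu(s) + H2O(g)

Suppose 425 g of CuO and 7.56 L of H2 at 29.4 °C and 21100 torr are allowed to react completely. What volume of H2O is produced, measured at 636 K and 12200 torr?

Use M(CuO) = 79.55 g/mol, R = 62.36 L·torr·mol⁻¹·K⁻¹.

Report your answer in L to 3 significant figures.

17.4 L

n(CuO) = 425 / 79.55 = 5.343 mol
n(H2) = PV/RT = (21100 × 7.56) / (62.36 × 302.55) = 8.455 mol
For 5.343 mol CuO, stoichiometry requires (1/1) × 5.343 = 5.343 mol H2; 8.455 mol is available, so CuO is limiting.
n(H2O) = (1/1) × 5.343 = 5.343 mol
V(H2O) = nRT/P = 5.343 × 62.36 × 636 / 12200 = 17.37 L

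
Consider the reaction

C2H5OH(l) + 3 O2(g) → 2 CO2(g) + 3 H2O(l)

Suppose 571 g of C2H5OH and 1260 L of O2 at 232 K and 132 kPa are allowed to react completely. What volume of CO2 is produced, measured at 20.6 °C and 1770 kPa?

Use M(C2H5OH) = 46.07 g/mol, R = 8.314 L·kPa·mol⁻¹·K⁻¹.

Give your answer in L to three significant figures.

n(C2H5OH) = 571 / 46.07 = 12.39 mol
n(O2) = PV/RT = (132 × 1260) / (8.314 × 232) = 86.23 mol
For 12.39 mol C2H5OH, stoichiometry requires (3/1) × 12.39 = 37.17 mol O2; 86.23 mol is available, so C2H5OH is limiting.
n(CO2) = (2/1) × 12.39 = 24.78 mol
V(CO2) = nRT/P = 24.78 × 8.314 × 293.75 / 1770 = 34.19 L

34.2 L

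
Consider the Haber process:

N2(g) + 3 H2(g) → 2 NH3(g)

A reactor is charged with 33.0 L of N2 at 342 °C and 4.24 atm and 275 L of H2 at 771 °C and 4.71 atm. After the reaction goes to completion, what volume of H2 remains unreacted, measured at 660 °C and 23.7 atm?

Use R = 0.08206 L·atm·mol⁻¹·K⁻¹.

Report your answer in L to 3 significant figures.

22.0 L

n(N2) = PV/RT = (4.24 × 33.0) / (0.08206 × 615.15) = 2.772 mol
n(H2) = PV/RT = (4.71 × 275) / (0.08206 × 1044.15) = 15.12 mol
For 2.772 mol N2, stoichiometry requires (3/1) × 2.772 = 8.316 mol H2; 15.12 mol is available, so N2 is limiting.
n(H2) consumed = (3/1) × 2.772 = 8.316 mol; remaining = 15.12 − 8.316 = 6.804 mol
V(H2) = nRT/P = 6.804 × 0.08206 × 933.15 / 23.7 = 21.98 L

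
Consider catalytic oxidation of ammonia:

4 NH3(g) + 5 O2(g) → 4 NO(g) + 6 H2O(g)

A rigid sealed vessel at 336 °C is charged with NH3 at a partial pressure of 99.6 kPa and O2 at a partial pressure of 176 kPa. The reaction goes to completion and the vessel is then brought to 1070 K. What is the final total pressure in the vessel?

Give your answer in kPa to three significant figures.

At constant V, partial pressures at 336 °C are proportional to moles, so apply stoichiometry directly to pressures.
P(O2) required for 99.6 kPa of NH3 = (5/4) × 99.6 = 124.5 kPa; available 176 kPa, so NH3 is limiting.
P(O2) remaining = 176 − (5/4) × 99.6 = 51.50 kPa
P(gaseous products) = (4+6)/4 × 99.6 = 249.0 kPa
P_total at 336 °C = 51.50 + 249.0 = 300.5 kPa
Scaling to 1070 K: P = 300.5 × 1070/609.15 = 527.8 kPa

528 kPa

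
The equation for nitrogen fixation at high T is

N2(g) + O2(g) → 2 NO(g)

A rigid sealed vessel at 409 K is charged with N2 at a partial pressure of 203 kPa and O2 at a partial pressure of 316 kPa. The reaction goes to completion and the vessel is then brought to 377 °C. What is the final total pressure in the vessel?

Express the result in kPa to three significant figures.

At constant V, partial pressures at 409 K are proportional to moles, so apply stoichiometry directly to pressures.
P(O2) required for 203 kPa of N2 = (1/1) × 203 = 203.0 kPa; available 316 kPa, so N2 is limiting.
P(O2) remaining = 316 − (1/1) × 203 = 113.0 kPa
P(gaseous products) = (2)/1 × 203 = 406.0 kPa
P_total at 409 K = 113.0 + 406.0 = 519.0 kPa
Scaling to 377 °C: P = 519.0 × 650.15/409 = 825.0 kPa

825 kPa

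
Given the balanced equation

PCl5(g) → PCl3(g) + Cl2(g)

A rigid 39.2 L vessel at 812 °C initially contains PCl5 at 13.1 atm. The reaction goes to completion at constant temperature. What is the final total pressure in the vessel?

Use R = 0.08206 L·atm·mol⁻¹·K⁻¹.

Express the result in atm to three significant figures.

At constant T and V, P ∝ n(gas): 1 mol gas → 2 mol gas.
P_final = (2/1) × 13.1 = 26.20 atm

26.2 atm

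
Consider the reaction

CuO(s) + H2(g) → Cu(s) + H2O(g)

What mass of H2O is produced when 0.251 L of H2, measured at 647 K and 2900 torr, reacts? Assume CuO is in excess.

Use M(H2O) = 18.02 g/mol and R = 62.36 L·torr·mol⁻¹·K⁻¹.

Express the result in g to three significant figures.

0.325 g

n(H2) = PV/RT = (2900 × 0.251) / (62.36 × 647) = 0.01804 mol
n(H2O) = (1/1) × 0.01804 = 0.01804 mol
m(H2O) = 0.01804 × 18.02 = 0.3251 g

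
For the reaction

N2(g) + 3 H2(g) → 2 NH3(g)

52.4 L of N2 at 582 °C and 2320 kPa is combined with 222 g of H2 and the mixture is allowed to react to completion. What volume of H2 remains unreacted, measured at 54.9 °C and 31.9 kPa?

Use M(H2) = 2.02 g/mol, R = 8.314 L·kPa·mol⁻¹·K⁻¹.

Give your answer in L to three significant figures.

5010 L

n(N2) = PV/RT = (2320 × 52.4) / (8.314 × 855.15) = 17.10 mol
n(H2) = 222 / 2.02 = 109.9 mol
For 17.10 mol N2, stoichiometry requires (3/1) × 17.10 = 51.30 mol H2; 109.9 mol is available, so N2 is limiting.
n(H2) consumed = (3/1) × 17.10 = 51.30 mol; remaining = 109.9 − 51.30 = 58.60 mol
V(H2) = nRT/P = 58.60 × 8.314 × 328.05 / 31.9 = 5010 L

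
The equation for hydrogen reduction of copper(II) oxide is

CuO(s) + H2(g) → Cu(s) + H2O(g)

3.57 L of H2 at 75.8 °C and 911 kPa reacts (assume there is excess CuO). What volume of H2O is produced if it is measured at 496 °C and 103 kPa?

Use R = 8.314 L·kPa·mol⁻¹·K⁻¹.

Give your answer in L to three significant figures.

n(H2) = PV/RT = (911 × 3.57) / (8.314 × 348.95) = 1.121 mol
n(H2O) = (1/1) × 1.121 = 1.121 mol
V = nRT/P = 1.121 × 8.314 × 769.15 / 103 = 69.60 L

69.6 L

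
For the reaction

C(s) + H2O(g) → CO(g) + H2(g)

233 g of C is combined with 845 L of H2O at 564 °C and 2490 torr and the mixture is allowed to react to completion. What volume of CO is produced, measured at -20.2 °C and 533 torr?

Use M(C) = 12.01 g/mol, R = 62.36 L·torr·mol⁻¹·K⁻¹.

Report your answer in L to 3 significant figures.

574 L

n(C) = 233 / 12.01 = 19.40 mol
n(H2O) = PV/RT = (2490 × 845) / (62.36 × 837.15) = 40.30 mol
For 19.40 mol C, stoichiometry requires (1/1) × 19.40 = 19.40 mol H2O; 40.30 mol is available, so C is limiting.
n(CO) = (1/1) × 19.40 = 19.40 mol
V(CO) = nRT/P = 19.40 × 62.36 × 252.95 / 533 = 574.1 L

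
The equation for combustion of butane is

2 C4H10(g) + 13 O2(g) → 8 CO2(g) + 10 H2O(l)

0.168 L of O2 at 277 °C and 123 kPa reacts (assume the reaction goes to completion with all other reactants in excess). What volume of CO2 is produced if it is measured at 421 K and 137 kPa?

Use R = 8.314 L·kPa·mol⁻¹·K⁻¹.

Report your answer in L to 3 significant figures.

0.0710 L

n(O2) = PV/RT = (123 × 0.168) / (8.314 × 550.15) = 0.004518 mol
n(CO2) = (8/13) × 0.004518 = 0.002780 mol
V = nRT/P = 0.002780 × 8.314 × 421 / 137 = 0.07103 L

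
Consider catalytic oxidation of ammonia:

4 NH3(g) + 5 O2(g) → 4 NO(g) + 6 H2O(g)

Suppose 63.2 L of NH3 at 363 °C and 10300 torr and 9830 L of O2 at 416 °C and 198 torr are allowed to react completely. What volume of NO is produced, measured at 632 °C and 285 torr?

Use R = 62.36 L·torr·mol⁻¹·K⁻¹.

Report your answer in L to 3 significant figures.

n(NH3) = PV/RT = (10300 × 63.2) / (62.36 × 636.15) = 16.41 mol
n(O2) = PV/RT = (198 × 9830) / (62.36 × 689.15) = 45.29 mol
For 16.41 mol NH3, stoichiometry requires (5/4) × 16.41 = 20.51 mol O2; 45.29 mol is available, so NH3 is limiting.
n(NO) = (4/4) × 16.41 = 16.41 mol
V(NO) = nRT/P = 16.41 × 62.36 × 905.15 / 285 = 3250 L

3250 L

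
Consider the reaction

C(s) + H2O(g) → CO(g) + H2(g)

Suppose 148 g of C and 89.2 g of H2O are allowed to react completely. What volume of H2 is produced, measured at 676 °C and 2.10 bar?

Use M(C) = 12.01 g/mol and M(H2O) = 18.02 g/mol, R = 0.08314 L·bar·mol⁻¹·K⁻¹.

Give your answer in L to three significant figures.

n(C) = 148 / 12.01 = 12.32 mol
n(H2O) = 89.2 / 18.02 = 4.950 mol
For 12.32 mol C, stoichiometry requires (1/1) × 12.32 = 12.32 mol H2O; 4.950 mol is available, so H2O is limiting.
n(H2) = (1/1) × 4.950 = 4.950 mol
V(H2) = nRT/P = 4.950 × 0.08314 × 949.15 / 2.10 = 186.0 L

186 L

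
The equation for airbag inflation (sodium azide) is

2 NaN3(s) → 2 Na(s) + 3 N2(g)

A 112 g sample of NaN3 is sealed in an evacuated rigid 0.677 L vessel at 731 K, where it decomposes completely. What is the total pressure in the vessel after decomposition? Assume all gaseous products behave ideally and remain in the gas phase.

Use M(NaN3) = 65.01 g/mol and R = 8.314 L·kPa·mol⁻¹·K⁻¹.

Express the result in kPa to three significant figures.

n(NaN3) = 112 / 65.01 = 1.723 mol
n(gas produced) = (3/2) × 1.723 = 2.585 mol
P = nRT/V = 2.585 × 8.314 × 731 / 0.677 = 23210 kPa

23200 kPa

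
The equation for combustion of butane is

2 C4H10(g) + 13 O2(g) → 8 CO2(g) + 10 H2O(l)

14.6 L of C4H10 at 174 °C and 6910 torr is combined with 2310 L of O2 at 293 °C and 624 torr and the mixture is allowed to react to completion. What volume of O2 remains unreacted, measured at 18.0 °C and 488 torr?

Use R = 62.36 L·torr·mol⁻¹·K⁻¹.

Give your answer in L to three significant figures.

644 L

n(C4H10) = PV/RT = (6910 × 14.6) / (62.36 × 447.15) = 3.618 mol
n(O2) = PV/RT = (624 × 2310) / (62.36 × 566.15) = 40.83 mol
For 3.618 mol C4H10, stoichiometry requires (13/2) × 3.618 = 23.52 mol O2; 40.83 mol is available, so C4H10 is limiting.
n(O2) consumed = (13/2) × 3.618 = 23.52 mol; remaining = 40.83 − 23.52 = 17.31 mol
V(O2) = nRT/P = 17.31 × 62.36 × 291.15 / 488 = 644.0 L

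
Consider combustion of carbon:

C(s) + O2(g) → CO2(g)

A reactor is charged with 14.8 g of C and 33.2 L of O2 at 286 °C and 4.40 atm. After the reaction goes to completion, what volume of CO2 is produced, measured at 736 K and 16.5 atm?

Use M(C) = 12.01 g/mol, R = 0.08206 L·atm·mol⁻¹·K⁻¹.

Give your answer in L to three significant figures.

4.51 L

n(C) = 14.8 / 12.01 = 1.232 mol
n(O2) = PV/RT = (4.40 × 33.2) / (0.08206 × 559.15) = 3.184 mol
For 1.232 mol C, stoichiometry requires (1/1) × 1.232 = 1.232 mol O2; 3.184 mol is available, so C is limiting.
n(CO2) = (1/1) × 1.232 = 1.232 mol
V(CO2) = nRT/P = 1.232 × 0.08206 × 736 / 16.5 = 4.510 L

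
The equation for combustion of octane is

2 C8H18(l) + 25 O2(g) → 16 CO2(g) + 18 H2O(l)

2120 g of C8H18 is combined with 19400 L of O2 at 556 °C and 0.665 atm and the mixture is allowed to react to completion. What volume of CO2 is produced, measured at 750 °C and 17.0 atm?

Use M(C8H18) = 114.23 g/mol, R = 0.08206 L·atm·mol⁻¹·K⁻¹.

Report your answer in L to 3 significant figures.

n(C8H18) = 2120 / 114.23 = 18.56 mol
n(O2) = PV/RT = (0.665 × 19400) / (0.08206 × 829.15) = 189.6 mol
For 18.56 mol C8H18, stoichiometry requires (25/2) × 18.56 = 232.0 mol O2; 189.6 mol is available, so O2 is limiting.
n(CO2) = (16/25) × 189.6 = 121.3 mol
V(CO2) = nRT/P = 121.3 × 0.08206 × 1023.15 / 17.0 = 599.1 L

599 L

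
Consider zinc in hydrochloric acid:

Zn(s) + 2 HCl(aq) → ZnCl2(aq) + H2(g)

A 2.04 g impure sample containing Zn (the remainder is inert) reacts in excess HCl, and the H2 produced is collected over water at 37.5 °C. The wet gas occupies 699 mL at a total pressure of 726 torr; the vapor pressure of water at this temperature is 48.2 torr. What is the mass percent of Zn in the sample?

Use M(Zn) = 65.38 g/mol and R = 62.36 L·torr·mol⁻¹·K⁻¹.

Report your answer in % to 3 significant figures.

78.4 %

P(H2) = 726 − 48.2 = 677.8 torr
n(H2) = PV/RT = (677.8 × 0.6990) / (62.36 × 310.65) = 0.02446 mol
n(Zn) = (1/1) × 0.02446 = 0.02446 mol
m(Zn) = 0.02446 × 65.38 = 1.599 g
%Zn = 1.599 / 2.04 × 100 = 78.38%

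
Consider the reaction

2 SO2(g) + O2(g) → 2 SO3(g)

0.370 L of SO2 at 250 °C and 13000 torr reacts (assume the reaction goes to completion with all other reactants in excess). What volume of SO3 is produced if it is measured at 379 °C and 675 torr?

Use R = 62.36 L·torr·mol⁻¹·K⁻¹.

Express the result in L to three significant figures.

n(SO2) = PV/RT = (13000 × 0.370) / (62.36 × 523.15) = 0.1474 mol
n(SO3) = (2/2) × 0.1474 = 0.1474 mol
V = nRT/P = 0.1474 × 62.36 × 652.15 / 675 = 8.881 L

8.88 L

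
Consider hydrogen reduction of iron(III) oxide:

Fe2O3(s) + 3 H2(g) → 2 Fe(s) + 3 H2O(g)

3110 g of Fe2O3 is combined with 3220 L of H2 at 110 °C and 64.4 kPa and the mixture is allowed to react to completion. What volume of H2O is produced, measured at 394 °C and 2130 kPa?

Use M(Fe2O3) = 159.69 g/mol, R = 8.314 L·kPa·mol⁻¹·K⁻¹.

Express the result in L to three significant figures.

n(Fe2O3) = 3110 / 159.69 = 19.48 mol
n(H2) = PV/RT = (64.4 × 3220) / (8.314 × 383.15) = 65.10 mol
For 19.48 mol Fe2O3, stoichiometry requires (3/1) × 19.48 = 58.44 mol H2; 65.10 mol is available, so Fe2O3 is limiting.
n(H2O) = (3/1) × 19.48 = 58.44 mol
V(H2O) = nRT/P = 58.44 × 8.314 × 667.15 / 2130 = 152.2 L

152 L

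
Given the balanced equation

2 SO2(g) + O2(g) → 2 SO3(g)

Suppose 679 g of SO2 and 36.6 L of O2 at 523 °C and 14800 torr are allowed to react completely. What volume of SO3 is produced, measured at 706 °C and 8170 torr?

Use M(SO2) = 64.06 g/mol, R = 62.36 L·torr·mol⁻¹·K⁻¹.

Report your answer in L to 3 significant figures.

79.2 L

n(SO2) = 679 / 64.06 = 10.60 mol
n(O2) = PV/RT = (14800 × 36.6) / (62.36 × 796.15) = 10.91 mol
For 10.60 mol SO2, stoichiometry requires (1/2) × 10.60 = 5.300 mol O2; 10.91 mol is available, so SO2 is limiting.
n(SO3) = (2/2) × 10.60 = 10.60 mol
V(SO3) = nRT/P = 10.60 × 62.36 × 979.15 / 8170 = 79.22 L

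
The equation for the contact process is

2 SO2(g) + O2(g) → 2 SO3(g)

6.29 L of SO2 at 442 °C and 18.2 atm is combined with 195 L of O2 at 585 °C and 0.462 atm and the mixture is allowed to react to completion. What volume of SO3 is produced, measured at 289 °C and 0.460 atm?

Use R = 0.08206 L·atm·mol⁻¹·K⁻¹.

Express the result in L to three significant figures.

n(SO2) = PV/RT = (18.2 × 6.29) / (0.08206 × 715.15) = 1.951 mol
n(O2) = PV/RT = (0.462 × 195) / (0.08206 × 858.15) = 1.279 mol
For 1.951 mol SO2, stoichiometry requires (1/2) × 1.951 = 0.9755 mol O2; 1.279 mol is available, so SO2 is limiting.
n(SO3) = (2/2) × 1.951 = 1.951 mol
V(SO3) = nRT/P = 1.951 × 0.08206 × 562.15 / 0.460 = 195.7 L

196 L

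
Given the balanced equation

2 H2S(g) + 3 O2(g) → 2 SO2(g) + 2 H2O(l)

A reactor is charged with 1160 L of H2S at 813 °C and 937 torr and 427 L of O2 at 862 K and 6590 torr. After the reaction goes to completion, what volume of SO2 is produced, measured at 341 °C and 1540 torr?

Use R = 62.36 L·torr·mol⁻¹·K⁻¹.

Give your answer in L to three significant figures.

n(H2S) = PV/RT = (937 × 1160) / (62.36 × 1086.15) = 16.05 mol
n(O2) = PV/RT = (6590 × 427) / (62.36 × 862) = 52.35 mol
For 16.05 mol H2S, stoichiometry requires (3/2) × 16.05 = 24.08 mol O2; 52.35 mol is available, so H2S is limiting.
n(SO2) = (2/2) × 16.05 = 16.05 mol
V(SO2) = nRT/P = 16.05 × 62.36 × 614.15 / 1540 = 399.1 L

399 L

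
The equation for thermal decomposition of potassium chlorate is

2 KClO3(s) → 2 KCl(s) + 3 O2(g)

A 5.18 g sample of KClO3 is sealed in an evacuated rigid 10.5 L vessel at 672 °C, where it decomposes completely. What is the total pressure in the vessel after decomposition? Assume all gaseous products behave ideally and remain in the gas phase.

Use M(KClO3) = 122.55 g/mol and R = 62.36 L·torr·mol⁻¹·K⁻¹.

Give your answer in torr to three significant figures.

n(KClO3) = 5.18 / 122.55 = 0.04227 mol
n(gas produced) = (3/2) × 0.04227 = 0.06341 mol
P = nRT/V = 0.06341 × 62.36 × 945.15 / 10.5 = 355.9 torr

356 torr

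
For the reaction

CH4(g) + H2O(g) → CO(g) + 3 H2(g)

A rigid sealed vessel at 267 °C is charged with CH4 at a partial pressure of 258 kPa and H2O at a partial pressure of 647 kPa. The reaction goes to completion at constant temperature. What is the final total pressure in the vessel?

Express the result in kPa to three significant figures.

1420 kPa

Because the vessel is rigid and T is held at 267 °C, work the stoichiometry in partial pressures (P_i = n_iRT/V).
P(H2O) required for 258 kPa of CH4 = (1/1) × 258 = 258.0 kPa; available 647 kPa, so CH4 is limiting.
P(H2O) remaining = 647 − (1/1) × 258 = 389.0 kPa
P(gaseous products) = (1+3)/1 × 258 = 1032 kPa
P_total at 267 °C = 389.0 + 1032 = 1421 kPa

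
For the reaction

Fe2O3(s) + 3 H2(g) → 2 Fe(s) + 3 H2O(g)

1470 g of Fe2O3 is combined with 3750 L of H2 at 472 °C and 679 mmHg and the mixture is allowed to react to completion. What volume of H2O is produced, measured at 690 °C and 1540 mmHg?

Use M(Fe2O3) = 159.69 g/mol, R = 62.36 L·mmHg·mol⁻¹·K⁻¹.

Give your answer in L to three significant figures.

1080 L

n(Fe2O3) = 1470 / 159.69 = 9.205 mol
n(H2) = PV/RT = (679 × 3750) / (62.36 × 745.15) = 54.80 mol
For 9.205 mol Fe2O3, stoichiometry requires (3/1) × 9.205 = 27.62 mol H2; 54.80 mol is available, so Fe2O3 is limiting.
n(H2O) = (3/1) × 9.205 = 27.62 mol
V(H2O) = nRT/P = 27.62 × 62.36 × 963.15 / 1540 = 1077 L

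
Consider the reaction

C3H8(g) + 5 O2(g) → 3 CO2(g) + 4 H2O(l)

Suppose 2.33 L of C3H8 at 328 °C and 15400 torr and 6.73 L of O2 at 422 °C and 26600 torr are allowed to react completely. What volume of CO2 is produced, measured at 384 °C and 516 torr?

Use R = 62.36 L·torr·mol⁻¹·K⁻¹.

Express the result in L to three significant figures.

n(C3H8) = PV/RT = (15400 × 2.33) / (62.36 × 601.15) = 0.9572 mol
n(O2) = PV/RT = (26600 × 6.73) / (62.36 × 695.15) = 4.130 mol
For 0.9572 mol C3H8, stoichiometry requires (5/1) × 0.9572 = 4.786 mol O2; 4.130 mol is available, so O2 is limiting.
n(CO2) = (3/5) × 4.130 = 2.478 mol
V(CO2) = nRT/P = 2.478 × 62.36 × 657.15 / 516 = 196.8 L

197 L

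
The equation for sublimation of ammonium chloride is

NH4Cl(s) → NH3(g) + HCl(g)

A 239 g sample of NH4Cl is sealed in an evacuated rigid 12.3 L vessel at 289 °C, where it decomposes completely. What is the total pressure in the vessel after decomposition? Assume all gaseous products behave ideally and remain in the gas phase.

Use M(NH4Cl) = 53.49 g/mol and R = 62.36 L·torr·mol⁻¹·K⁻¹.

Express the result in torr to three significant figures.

n(NH4Cl) = 239 / 53.49 = 4.468 mol
n(gas produced) = (2/1) × 4.468 = 8.936 mol
P = nRT/V = 8.936 × 62.36 × 562.15 / 12.3 = 25470 torr

25500 torr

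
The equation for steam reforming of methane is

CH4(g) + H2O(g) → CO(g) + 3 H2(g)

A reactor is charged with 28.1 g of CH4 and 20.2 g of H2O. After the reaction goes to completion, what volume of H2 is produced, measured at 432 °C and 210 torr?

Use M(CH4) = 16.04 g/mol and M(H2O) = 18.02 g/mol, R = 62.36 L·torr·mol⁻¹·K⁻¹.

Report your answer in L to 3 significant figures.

704 L

n(CH4) = 28.1 / 16.04 = 1.752 mol
n(H2O) = 20.2 / 18.02 = 1.121 mol
For 1.752 mol CH4, stoichiometry requires (1/1) × 1.752 = 1.752 mol H2O; 1.121 mol is available, so H2O is limiting.
n(H2) = (3/1) × 1.121 = 3.363 mol
V(H2) = nRT/P = 3.363 × 62.36 × 705.15 / 210 = 704.2 L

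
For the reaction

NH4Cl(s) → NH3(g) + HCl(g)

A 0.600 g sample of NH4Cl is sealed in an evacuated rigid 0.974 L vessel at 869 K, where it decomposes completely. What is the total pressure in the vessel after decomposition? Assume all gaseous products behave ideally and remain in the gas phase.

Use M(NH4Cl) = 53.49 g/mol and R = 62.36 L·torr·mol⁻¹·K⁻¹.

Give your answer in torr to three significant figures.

n(NH4Cl) = 0.600 / 53.49 = 0.01122 mol
n(gas produced) = (2/1) × 0.01122 = 0.02244 mol
P = nRT/V = 0.02244 × 62.36 × 869 / 0.974 = 1249 torr

1250 torr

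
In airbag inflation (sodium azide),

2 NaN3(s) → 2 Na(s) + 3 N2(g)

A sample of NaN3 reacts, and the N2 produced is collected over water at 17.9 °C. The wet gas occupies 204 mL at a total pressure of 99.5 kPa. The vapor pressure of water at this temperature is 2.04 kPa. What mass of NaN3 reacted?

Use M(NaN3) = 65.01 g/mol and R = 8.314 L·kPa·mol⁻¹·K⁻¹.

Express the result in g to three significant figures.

P(N2) = 99.5 − 2.04 = 97.46 kPa
n(N2) = PV/RT = (97.46 × 0.2040) / (8.314 × 291.05) = 0.008216 mol
n(NaN3) = (2/3) × 0.008216 = 0.005477 mol
m(NaN3) = 0.005477 × 65.01 = 0.3561 g

0.356 g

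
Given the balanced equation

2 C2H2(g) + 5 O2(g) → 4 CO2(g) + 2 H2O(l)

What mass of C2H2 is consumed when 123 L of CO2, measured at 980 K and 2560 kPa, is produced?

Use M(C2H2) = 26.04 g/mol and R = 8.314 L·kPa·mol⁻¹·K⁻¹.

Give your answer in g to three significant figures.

n(CO2) = PV/RT = (2560 × 123) / (8.314 × 980) = 38.65 mol
n(C2H2) = (2/4) × 38.65 = 19.32 mol
m(C2H2) = 19.32 × 26.04 = 503.1 g

503 g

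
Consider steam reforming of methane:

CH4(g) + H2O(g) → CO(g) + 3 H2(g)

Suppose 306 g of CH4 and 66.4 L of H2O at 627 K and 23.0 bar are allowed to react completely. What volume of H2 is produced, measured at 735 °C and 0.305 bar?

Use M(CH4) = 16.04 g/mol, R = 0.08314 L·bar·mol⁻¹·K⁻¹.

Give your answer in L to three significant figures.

15700 L

n(CH4) = 306 / 16.04 = 19.08 mol
n(H2O) = PV/RT = (23.0 × 66.4) / (0.08314 × 627) = 29.30 mol
For 19.08 mol CH4, stoichiometry requires (1/1) × 19.08 = 19.08 mol H2O; 29.30 mol is available, so CH4 is limiting.
n(H2) = (3/1) × 19.08 = 57.24 mol
V(H2) = nRT/P = 57.24 × 0.08314 × 1008.15 / 0.305 = 15730 L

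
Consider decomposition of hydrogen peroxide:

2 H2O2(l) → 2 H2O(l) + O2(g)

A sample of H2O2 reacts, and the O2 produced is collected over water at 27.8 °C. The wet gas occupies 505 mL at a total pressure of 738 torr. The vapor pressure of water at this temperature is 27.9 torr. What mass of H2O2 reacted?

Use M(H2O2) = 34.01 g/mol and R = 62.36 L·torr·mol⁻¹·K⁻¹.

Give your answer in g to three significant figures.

1.30 g

P(O2) = 738 − 27.9 = 710.1 torr
n(O2) = PV/RT = (710.1 × 0.5050) / (62.36 × 300.95) = 0.01911 mol
n(H2O2) = (2/1) × 0.01911 = 0.03822 mol
m(H2O2) = 0.03822 × 34.01 = 1.300 g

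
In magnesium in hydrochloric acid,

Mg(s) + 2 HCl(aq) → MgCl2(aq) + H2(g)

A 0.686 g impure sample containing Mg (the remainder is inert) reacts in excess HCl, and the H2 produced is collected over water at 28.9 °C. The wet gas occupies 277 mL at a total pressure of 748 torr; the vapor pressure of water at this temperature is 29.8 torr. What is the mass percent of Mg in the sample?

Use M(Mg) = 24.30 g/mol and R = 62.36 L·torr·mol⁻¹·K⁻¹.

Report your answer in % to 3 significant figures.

37.4 %

P(H2) = 748 − 29.8 = 718.2 torr
n(H2) = PV/RT = (718.2 × 0.2770) / (62.36 × 302.05) = 0.01056 mol
n(Mg) = (1/1) × 0.01056 = 0.01056 mol
m(Mg) = 0.01056 × 24.30 = 0.2566 g
%Mg = 0.2566 / 0.686 × 100 = 37.41%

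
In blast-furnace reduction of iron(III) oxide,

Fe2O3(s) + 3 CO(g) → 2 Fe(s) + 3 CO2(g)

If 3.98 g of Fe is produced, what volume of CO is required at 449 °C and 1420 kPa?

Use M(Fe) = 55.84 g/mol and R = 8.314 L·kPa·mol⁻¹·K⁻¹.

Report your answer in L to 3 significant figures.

0.452 L

n(Fe) = 3.980 / 55.84 = 0.07128 mol
n(CO) = (3/2) × 0.07128 = 0.1069 mol
V = nRT/P = 0.1069 × 8.314 × 722.15 / 1420 = 0.4520 L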